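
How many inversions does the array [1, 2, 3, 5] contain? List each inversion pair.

Finding inversions in [1, 2, 3, 5]:


Total inversions: 0

The array has 0 inversions. It is already sorted.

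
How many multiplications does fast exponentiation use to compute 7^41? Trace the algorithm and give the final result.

Computing 7^41 by squaring (build up from 7^1; each line after the first costs one multiplication):

7^1 = 7
7^2 = (7^1)^2 = 7^2 = 49
7^4 = (7^2)^2 = 49^2 = 2401
7^5 = 7 * 7^4 = 7 * 2401 = 16807
7^10 = (7^5)^2 = 16807^2 = 282475249
7^20 = (7^10)^2 = 282475249^2 = 79792266297612001
7^40 = (7^20)^2 = 79792266297612001^2 = 6366805760909027985741435139224001
7^41 = 7 * 7^40 = 7 * 6366805760909027985741435139224001 = 44567640326363195900190045974568007

Result: 44567640326363195900190045974568007
Multiplications needed: 7 (7 lines after 7^1)

7^41 = 44567640326363195900190045974568007. Using exponentiation by squaring, this requires 7 multiplications. The key idea: if the exponent is even, square the half-power; if odd, multiply by the base once.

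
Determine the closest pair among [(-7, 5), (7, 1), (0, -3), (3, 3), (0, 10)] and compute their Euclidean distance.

Computing all pairwise distances among 5 points:

d((-7, 5), (7, 1)) = 14.5602
d((-7, 5), (0, -3)) = 10.6301
d((-7, 5), (3, 3)) = 10.198
d((-7, 5), (0, 10)) = 8.6023
d((7, 1), (0, -3)) = 8.0623
d((7, 1), (3, 3)) = 4.4721 <-- minimum
d((7, 1), (0, 10)) = 11.4018
d((0, -3), (3, 3)) = 6.7082
d((0, -3), (0, 10)) = 13.0
d((3, 3), (0, 10)) = 7.6158

Closest pair: (7, 1) and (3, 3) with distance 4.4721

The closest pair is (7, 1) and (3, 3) with Euclidean distance 4.4721. For 5 points, brute-force pairwise comparison is shown above. For large n, the divide-and-conquer algorithm (sort by x, recurse on halves, check the dividing strip) achieves O(n log n).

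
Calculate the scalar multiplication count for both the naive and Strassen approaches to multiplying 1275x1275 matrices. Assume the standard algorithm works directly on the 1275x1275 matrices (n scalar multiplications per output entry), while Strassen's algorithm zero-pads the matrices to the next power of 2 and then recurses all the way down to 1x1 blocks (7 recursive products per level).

Matrix multiplication for 1275x1275 matrices:

Strassen's algorithm requires power-of-2 dimensions. Pad 1275x1275 to 2048x2048 (next power of 2).

Standard algorithm: 1275^3 = 2072671875 multiplications
Strassen's algorithm: 7^(log2(2048)) = 7^11 = 1977326743 multiplications
Savings: 2072671875 - 1977326743 = 95345132 multiplications

Standard: 2072671875 multiplications (1275^3). Strassen: 1977326743 multiplications (7^11, after padding to 2048x2048). Strassen reduces 8 recursive multiplications to 7 at each level.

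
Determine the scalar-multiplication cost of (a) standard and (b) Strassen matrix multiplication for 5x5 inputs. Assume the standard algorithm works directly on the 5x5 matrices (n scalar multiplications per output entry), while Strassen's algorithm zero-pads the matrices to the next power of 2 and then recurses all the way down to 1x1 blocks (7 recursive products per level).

Matrix multiplication for 5x5 matrices:

Strassen's algorithm requires power-of-2 dimensions. Pad 5x5 to 8x8 (next power of 2).

Standard algorithm: 5^3 = 125 multiplications
Strassen's algorithm: 7^(log2(8)) = 7^3 = 343 multiplications
Difference: 125 - 343 = -218 (Strassen uses MORE here due to padding overhead — for small or just-over-power-of-2 n, padding can outweigh the per-level savings)

Standard: 125 multiplications (5^3). Strassen: 343 multiplications (7^3, after padding to 8x8). Strassen reduces 8 recursive multiplications to 7 at each level.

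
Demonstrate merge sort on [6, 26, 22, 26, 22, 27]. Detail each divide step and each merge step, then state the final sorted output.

Merge sort trace:

Split: [6, 26, 22, 26, 22, 27] -> [6, 26, 22] and [26, 22, 27]
  Split: [6, 26, 22] -> [6] and [26, 22]
    Split: [26, 22] -> [26] and [22]
    Merge: [26] + [22] -> [22, 26]
  Merge: [6] + [22, 26] -> [6, 22, 26]
  Split: [26, 22, 27] -> [26] and [22, 27]
    Split: [22, 27] -> [22] and [27]
    Merge: [22] + [27] -> [22, 27]
  Merge: [26] + [22, 27] -> [22, 26, 27]
Merge: [6, 22, 26] + [22, 26, 27] -> [6, 22, 22, 26, 26, 27]

Final sorted array: [6, 22, 22, 26, 26, 27]

The merge sort proceeds by recursively splitting the array and merging sorted halves.
After all merges, the sorted array is [6, 22, 22, 26, 26, 27].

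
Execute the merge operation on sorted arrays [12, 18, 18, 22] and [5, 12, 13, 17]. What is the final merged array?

Merging process:

Compare 12 vs 5: take 5 from right. Merged: [5]
Compare 12 vs 12: take 12 from left. Merged: [5, 12]
Compare 18 vs 12: take 12 from right. Merged: [5, 12, 12]
Compare 18 vs 13: take 13 from right. Merged: [5, 12, 12, 13]
Compare 18 vs 17: take 17 from right. Merged: [5, 12, 12, 13, 17]
Append remaining from left: [18, 18, 22]. Merged: [5, 12, 12, 13, 17, 18, 18, 22]

Final merged array: [5, 12, 12, 13, 17, 18, 18, 22]
Total comparisons: 5

The merged array is [5, 12, 12, 13, 17, 18, 18, 22], requiring 5 comparisons. The merge step runs in O(n) time where n is the total number of elements.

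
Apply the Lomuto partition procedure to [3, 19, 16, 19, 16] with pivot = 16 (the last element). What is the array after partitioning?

Lomuto partition with pivot = 16:

Initial array: [3, 19, 16, 19, 16]

arr[0]=3 <= 16: swap with position 0, array becomes [3, 19, 16, 19, 16]
arr[1]=19 > 16: no swap
arr[2]=16 <= 16: swap with position 1, array becomes [3, 16, 19, 19, 16]
arr[3]=19 > 16: no swap

Place pivot at position 2: [3, 16, 16, 19, 19]
Pivot position: 2

After partitioning with pivot 16, the array becomes [3, 16, 16, 19, 19]. The pivot is placed at index 2. All elements to the left of the pivot are <= 16, and all elements to the right are > 16.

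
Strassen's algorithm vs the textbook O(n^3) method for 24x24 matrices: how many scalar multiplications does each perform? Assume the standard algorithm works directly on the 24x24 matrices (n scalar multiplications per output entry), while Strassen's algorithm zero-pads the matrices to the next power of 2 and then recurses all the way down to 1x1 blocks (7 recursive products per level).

Matrix multiplication for 24x24 matrices:

Strassen's algorithm requires power-of-2 dimensions. Pad 24x24 to 32x32 (next power of 2).

Standard algorithm: 24^3 = 13824 multiplications
Strassen's algorithm: 7^(log2(32)) = 7^5 = 16807 multiplications
Difference: 13824 - 16807 = -2983 (Strassen uses MORE here due to padding overhead — for small or just-over-power-of-2 n, padding can outweigh the per-level savings)

Standard: 13824 multiplications (24^3). Strassen: 16807 multiplications (7^5, after padding to 32x32). Strassen reduces 8 recursive multiplications to 7 at each level.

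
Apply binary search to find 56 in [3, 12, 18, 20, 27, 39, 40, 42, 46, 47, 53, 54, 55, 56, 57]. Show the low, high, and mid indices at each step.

Binary search for 56 in [3, 12, 18, 20, 27, 39, 40, 42, 46, 47, 53, 54, 55, 56, 57]:

lo=0, hi=14, mid=7, arr[mid]=42 -> 42 < 56, search right half
lo=8, hi=14, mid=11, arr[mid]=54 -> 54 < 56, search right half
lo=12, hi=14, mid=13, arr[mid]=56 -> Found target at index 13!

Binary search finds 56 at index 13 after 3 comparisons. The search repeatedly halves the search space by comparing with the middle element.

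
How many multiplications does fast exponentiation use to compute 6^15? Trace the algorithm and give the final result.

Computing 6^15 by squaring (build up from 6^1; each line after the first costs one multiplication):

6^1 = 6
6^2 = (6^1)^2 = 6^2 = 36
6^3 = 6 * 6^2 = 6 * 36 = 216
6^6 = (6^3)^2 = 216^2 = 46656
6^7 = 6 * 6^6 = 6 * 46656 = 279936
6^14 = (6^7)^2 = 279936^2 = 78364164096
6^15 = 6 * 6^14 = 6 * 78364164096 = 470184984576

Result: 470184984576
Multiplications needed: 6 (6 lines after 6^1)

6^15 = 470184984576. Using exponentiation by squaring, this requires 6 multiplications. The key idea: if the exponent is even, square the half-power; if odd, multiply by the base once.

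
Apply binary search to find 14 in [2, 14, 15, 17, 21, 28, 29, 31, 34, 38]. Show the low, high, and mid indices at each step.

Binary search for 14 in [2, 14, 15, 17, 21, 28, 29, 31, 34, 38]:

lo=0, hi=9, mid=4, arr[mid]=21 -> 21 > 14, search left half
lo=0, hi=3, mid=1, arr[mid]=14 -> Found target at index 1!

Binary search finds 14 at index 1 after 2 comparisons. The search repeatedly halves the search space by comparing with the middle element.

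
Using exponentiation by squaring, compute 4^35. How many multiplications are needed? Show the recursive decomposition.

Computing 4^35 by squaring (build up from 4^1; each line after the first costs one multiplication):

4^1 = 4
4^2 = (4^1)^2 = 4^2 = 16
4^4 = (4^2)^2 = 16^2 = 256
4^8 = (4^4)^2 = 256^2 = 65536
4^16 = (4^8)^2 = 65536^2 = 4294967296
4^17 = 4 * 4^16 = 4 * 4294967296 = 17179869184
4^34 = (4^17)^2 = 17179869184^2 = 295147905179352825856
4^35 = 4 * 4^34 = 4 * 295147905179352825856 = 1180591620717411303424

Result: 1180591620717411303424
Multiplications needed: 7 (7 lines after 4^1)

4^35 = 1180591620717411303424. Using exponentiation by squaring, this requires 7 multiplications. The key idea: if the exponent is even, square the half-power; if odd, multiply by the base once.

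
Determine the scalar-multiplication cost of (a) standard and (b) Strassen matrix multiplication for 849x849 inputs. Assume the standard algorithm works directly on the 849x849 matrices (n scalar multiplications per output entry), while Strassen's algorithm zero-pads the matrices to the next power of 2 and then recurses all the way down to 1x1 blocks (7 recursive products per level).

Matrix multiplication for 849x849 matrices:

Strassen's algorithm requires power-of-2 dimensions. Pad 849x849 to 1024x1024 (next power of 2).

Standard algorithm: 849^3 = 611960049 multiplications
Strassen's algorithm: 7^(log2(1024)) = 7^10 = 282475249 multiplications
Savings: 611960049 - 282475249 = 329484800 multiplications

Standard: 611960049 multiplications (849^3). Strassen: 282475249 multiplications (7^10, after padding to 1024x1024). Strassen reduces 8 recursive multiplications to 7 at each level.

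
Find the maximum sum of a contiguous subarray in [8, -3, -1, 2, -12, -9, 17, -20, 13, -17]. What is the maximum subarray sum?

Using Kadane's algorithm on [8, -3, -1, 2, -12, -9, 17, -20, 13, -17]:

Scanning through the array:
Position 1 (value -3): max_ending_here = 5, max_so_far = 8
Position 2 (value -1): max_ending_here = 4, max_so_far = 8
Position 3 (value 2): max_ending_here = 6, max_so_far = 8
Position 4 (value -12): max_ending_here = -6, max_so_far = 8
Position 5 (value -9): max_ending_here = -9, max_so_far = 8
Position 6 (value 17): max_ending_here = 17, max_so_far = 17
Position 7 (value -20): max_ending_here = -3, max_so_far = 17
Position 8 (value 13): max_ending_here = 13, max_so_far = 17
Position 9 (value -17): max_ending_here = -4, max_so_far = 17

Maximum subarray: [17]
Maximum sum: 17

The maximum subarray is [17] with sum 17. This subarray runs from index 6 to index 6.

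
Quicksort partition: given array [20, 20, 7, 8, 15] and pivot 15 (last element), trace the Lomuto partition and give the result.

Lomuto partition with pivot = 15:

Initial array: [20, 20, 7, 8, 15]

arr[0]=20 > 15: no swap
arr[1]=20 > 15: no swap
arr[2]=7 <= 15: swap with position 0, array becomes [7, 20, 20, 8, 15]
arr[3]=8 <= 15: swap with position 1, array becomes [7, 8, 20, 20, 15]

Place pivot at position 2: [7, 8, 15, 20, 20]
Pivot position: 2

After partitioning with pivot 15, the array becomes [7, 8, 15, 20, 20]. The pivot is placed at index 2. All elements to the left of the pivot are <= 15, and all elements to the right are > 15.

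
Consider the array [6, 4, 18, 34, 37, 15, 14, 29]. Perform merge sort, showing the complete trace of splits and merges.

Merge sort trace:

Split: [6, 4, 18, 34, 37, 15, 14, 29] -> [6, 4, 18, 34] and [37, 15, 14, 29]
  Split: [6, 4, 18, 34] -> [6, 4] and [18, 34]
    Split: [6, 4] -> [6] and [4]
    Merge: [6] + [4] -> [4, 6]
    Split: [18, 34] -> [18] and [34]
    Merge: [18] + [34] -> [18, 34]
  Merge: [4, 6] + [18, 34] -> [4, 6, 18, 34]
  Split: [37, 15, 14, 29] -> [37, 15] and [14, 29]
    Split: [37, 15] -> [37] and [15]
    Merge: [37] + [15] -> [15, 37]
    Split: [14, 29] -> [14] and [29]
    Merge: [14] + [29] -> [14, 29]
  Merge: [15, 37] + [14, 29] -> [14, 15, 29, 37]
Merge: [4, 6, 18, 34] + [14, 15, 29, 37] -> [4, 6, 14, 15, 18, 29, 34, 37]

Final sorted array: [4, 6, 14, 15, 18, 29, 34, 37]

The merge sort proceeds by recursively splitting the array and merging sorted halves.
After all merges, the sorted array is [4, 6, 14, 15, 18, 29, 34, 37].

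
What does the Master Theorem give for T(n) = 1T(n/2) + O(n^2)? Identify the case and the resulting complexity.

Master Theorem for T(n) = 1T(n/2) + O(n^2):

a = 1, b = 2, c = 2
log_b(a) = log_2(1) = 0.0000

Case 3: c = 2 > log_2(1) = 0.0000
T(n) = O(n^2) = O(n^2)

For T(n) = 1T(n/2) + O(n^2): log_2(1) = 0.0000. This is Case 3 of the Master Theorem (c > log_b(a), work dominated by root), giving O(n^2).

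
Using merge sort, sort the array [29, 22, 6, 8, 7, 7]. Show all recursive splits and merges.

Merge sort trace:

Split: [29, 22, 6, 8, 7, 7] -> [29, 22, 6] and [8, 7, 7]
  Split: [29, 22, 6] -> [29] and [22, 6]
    Split: [22, 6] -> [22] and [6]
    Merge: [22] + [6] -> [6, 22]
  Merge: [29] + [6, 22] -> [6, 22, 29]
  Split: [8, 7, 7] -> [8] and [7, 7]
    Split: [7, 7] -> [7] and [7]
    Merge: [7] + [7] -> [7, 7]
  Merge: [8] + [7, 7] -> [7, 7, 8]
Merge: [6, 22, 29] + [7, 7, 8] -> [6, 7, 7, 8, 22, 29]

Final sorted array: [6, 7, 7, 8, 22, 29]

The merge sort proceeds by recursively splitting the array and merging sorted halves.
After all merges, the sorted array is [6, 7, 7, 8, 22, 29].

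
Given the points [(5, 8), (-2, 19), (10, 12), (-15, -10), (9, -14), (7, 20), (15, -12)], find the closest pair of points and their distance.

Computing all pairwise distances among 7 points:

d((5, 8), (-2, 19)) = 13.0384
d((5, 8), (10, 12)) = 6.4031
d((5, 8), (-15, -10)) = 26.9072
d((5, 8), (9, -14)) = 22.3607
d((5, 8), (7, 20)) = 12.1655
d((5, 8), (15, -12)) = 22.3607
d((-2, 19), (10, 12)) = 13.8924
d((-2, 19), (-15, -10)) = 31.7805
d((-2, 19), (9, -14)) = 34.7851
d((-2, 19), (7, 20)) = 9.0554
d((-2, 19), (15, -12)) = 35.3553
d((10, 12), (-15, -10)) = 33.3017
d((10, 12), (9, -14)) = 26.0192
d((10, 12), (7, 20)) = 8.544
d((10, 12), (15, -12)) = 24.5153
d((-15, -10), (9, -14)) = 24.3311
d((-15, -10), (7, 20)) = 37.2022
d((-15, -10), (15, -12)) = 30.0666
d((9, -14), (7, 20)) = 34.0588
d((9, -14), (15, -12)) = 6.3246 <-- minimum
d((7, 20), (15, -12)) = 32.9848

Closest pair: (9, -14) and (15, -12) with distance 6.3246

The closest pair is (9, -14) and (15, -12) with Euclidean distance 6.3246. For 7 points, brute-force pairwise comparison is shown above. For large n, the divide-and-conquer algorithm (sort by x, recurse on halves, check the dividing strip) achieves O(n log n).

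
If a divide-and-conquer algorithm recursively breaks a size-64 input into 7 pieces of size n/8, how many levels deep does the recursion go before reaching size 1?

For divide and conquer with division factor 8:

Problem sizes at each level:
Level 0: 64
Level 1: 8
Level 2: 1

The root is level 0 and the size-1 base case is level 2 (the tree spans levels 0 through 2, i.e. 3 levels counting the root), so the depth is the number of divisions: log_8(64) = 2

The recursion tree depth is log_8(64) = 2. At each level, the problem size is divided by 8, so it takes 2 divisions to reduce to a base case of size 1. The algorithm makes 7 recursive calls at each level.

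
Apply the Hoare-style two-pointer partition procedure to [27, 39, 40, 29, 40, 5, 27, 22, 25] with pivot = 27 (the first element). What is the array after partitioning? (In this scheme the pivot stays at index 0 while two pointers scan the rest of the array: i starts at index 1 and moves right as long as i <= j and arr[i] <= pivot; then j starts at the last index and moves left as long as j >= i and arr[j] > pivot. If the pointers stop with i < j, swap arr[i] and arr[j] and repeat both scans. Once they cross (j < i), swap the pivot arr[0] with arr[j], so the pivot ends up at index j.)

Hoare-style two-pointer partition with pivot = 27:

Initial array: [27, 39, 40, 29, 40, 5, 27, 22, 25]

Pointers start at i = 1, j = 8.
i stops at index 1 (arr[1]=39 > 27), j stops at index 8 (arr[8]=25 <= 27): swap arr[1] and arr[8], array becomes [27, 25, 40, 29, 40, 5, 27, 22, 39]
i stops at index 2 (arr[2]=40 > 27), j stops at index 7 (arr[7]=22 <= 27): swap arr[2] and arr[7], array becomes [27, 25, 22, 29, 40, 5, 27, 40, 39]
i stops at index 3 (arr[3]=29 > 27), j stops at index 6 (arr[6]=27 <= 27): swap arr[3] and arr[6], array becomes [27, 25, 22, 27, 40, 5, 29, 40, 39]
i stops at index 4 (arr[4]=40 > 27), j stops at index 5 (arr[5]=5 <= 27): swap arr[4] and arr[5], array becomes [27, 25, 22, 27, 5, 40, 29, 40, 39]
i ends at 5, j ends at 4: the pointers have crossed (j < i), so scanning stops.

Swap pivot arr[0] with arr[4] to place pivot at position 4: [5, 25, 22, 27, 27, 40, 29, 40, 39]
Pivot position: 4

After partitioning with pivot 27, the array becomes [5, 25, 22, 27, 27, 40, 29, 40, 39]. The pivot is placed at index 4. All elements to the left of the pivot are <= 27, and all elements to the right are > 27.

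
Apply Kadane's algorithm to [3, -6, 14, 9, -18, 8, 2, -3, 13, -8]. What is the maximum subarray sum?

Using Kadane's algorithm on [3, -6, 14, 9, -18, 8, 2, -3, 13, -8]:

Scanning through the array:
Position 1 (value -6): max_ending_here = -3, max_so_far = 3
Position 2 (value 14): max_ending_here = 14, max_so_far = 14
Position 3 (value 9): max_ending_here = 23, max_so_far = 23
Position 4 (value -18): max_ending_here = 5, max_so_far = 23
Position 5 (value 8): max_ending_here = 13, max_so_far = 23
Position 6 (value 2): max_ending_here = 15, max_so_far = 23
Position 7 (value -3): max_ending_here = 12, max_so_far = 23
Position 8 (value 13): max_ending_here = 25, max_so_far = 25
Position 9 (value -8): max_ending_here = 17, max_so_far = 25

Maximum subarray: [14, 9, -18, 8, 2, -3, 13]
Maximum sum: 25

The maximum subarray is [14, 9, -18, 8, 2, -3, 13] with sum 25. This subarray runs from index 2 to index 8.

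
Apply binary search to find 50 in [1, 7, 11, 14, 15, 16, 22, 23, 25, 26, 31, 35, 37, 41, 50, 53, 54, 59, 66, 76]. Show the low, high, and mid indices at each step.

Binary search for 50 in [1, 7, 11, 14, 15, 16, 22, 23, 25, 26, 31, 35, 37, 41, 50, 53, 54, 59, 66, 76]:

lo=0, hi=19, mid=9, arr[mid]=26 -> 26 < 50, search right half
lo=10, hi=19, mid=14, arr[mid]=50 -> Found target at index 14!

Binary search finds 50 at index 14 after 2 comparisons. The search repeatedly halves the search space by comparing with the middle element.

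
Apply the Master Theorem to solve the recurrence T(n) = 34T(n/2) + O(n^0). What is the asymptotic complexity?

Master Theorem for T(n) = 34T(n/2) + O(n^0):

a = 34, b = 2, c = 0
log_b(a) = log_2(34) = 5.0875

Case 1: c = 0 < log_2(34) = 5.0875
T(n) = O(n^(log_2 34))

For T(n) = 34T(n/2) + O(n^0): log_2(34) = 5.0875. This is Case 1 of the Master Theorem (c < log_b(a), work dominated by leaves), giving O(n^(log_2 34)).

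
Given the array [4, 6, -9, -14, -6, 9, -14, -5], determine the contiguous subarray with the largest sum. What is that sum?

Using Kadane's algorithm on [4, 6, -9, -14, -6, 9, -14, -5]:

Scanning through the array:
Position 1 (value 6): max_ending_here = 10, max_so_far = 10
Position 2 (value -9): max_ending_here = 1, max_so_far = 10
Position 3 (value -14): max_ending_here = -13, max_so_far = 10
Position 4 (value -6): max_ending_here = -6, max_so_far = 10
Position 5 (value 9): max_ending_here = 9, max_so_far = 10
Position 6 (value -14): max_ending_here = -5, max_so_far = 10
Position 7 (value -5): max_ending_here = -5, max_so_far = 10

Maximum subarray: [4, 6]
Maximum sum: 10

The maximum subarray is [4, 6] with sum 10. This subarray runs from index 0 to index 1.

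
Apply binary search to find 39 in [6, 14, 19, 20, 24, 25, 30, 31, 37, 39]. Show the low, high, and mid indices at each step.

Binary search for 39 in [6, 14, 19, 20, 24, 25, 30, 31, 37, 39]:

lo=0, hi=9, mid=4, arr[mid]=24 -> 24 < 39, search right half
lo=5, hi=9, mid=7, arr[mid]=31 -> 31 < 39, search right half
lo=8, hi=9, mid=8, arr[mid]=37 -> 37 < 39, search right half
lo=9, hi=9, mid=9, arr[mid]=39 -> Found target at index 9!

Binary search finds 39 at index 9 after 4 comparisons. The search repeatedly halves the search space by comparing with the middle element.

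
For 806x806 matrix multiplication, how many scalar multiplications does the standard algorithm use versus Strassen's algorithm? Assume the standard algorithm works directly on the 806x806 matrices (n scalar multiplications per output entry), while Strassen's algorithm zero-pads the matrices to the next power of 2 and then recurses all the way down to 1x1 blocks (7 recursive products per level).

Matrix multiplication for 806x806 matrices:

Strassen's algorithm requires power-of-2 dimensions. Pad 806x806 to 1024x1024 (next power of 2).

Standard algorithm: 806^3 = 523606616 multiplications
Strassen's algorithm: 7^(log2(1024)) = 7^10 = 282475249 multiplications
Savings: 523606616 - 282475249 = 241131367 multiplications

Standard: 523606616 multiplications (806^3). Strassen: 282475249 multiplications (7^10, after padding to 1024x1024). Strassen reduces 8 recursive multiplications to 7 at each level.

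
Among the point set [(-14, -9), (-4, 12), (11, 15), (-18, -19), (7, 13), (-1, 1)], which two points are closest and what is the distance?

Computing all pairwise distances among 6 points:

d((-14, -9), (-4, 12)) = 23.2594
d((-14, -9), (11, 15)) = 34.6554
d((-14, -9), (-18, -19)) = 10.7703
d((-14, -9), (7, 13)) = 30.4138
d((-14, -9), (-1, 1)) = 16.4012
d((-4, 12), (11, 15)) = 15.2971
d((-4, 12), (-18, -19)) = 34.0147
d((-4, 12), (7, 13)) = 11.0454
d((-4, 12), (-1, 1)) = 11.4018
d((11, 15), (-18, -19)) = 44.6878
d((11, 15), (7, 13)) = 4.4721 <-- minimum
d((11, 15), (-1, 1)) = 18.4391
d((-18, -19), (7, 13)) = 40.6079
d((-18, -19), (-1, 1)) = 26.2488
d((7, 13), (-1, 1)) = 14.4222

Closest pair: (11, 15) and (7, 13) with distance 4.4721

The closest pair is (11, 15) and (7, 13) with Euclidean distance 4.4721. For 6 points, brute-force pairwise comparison is shown above. For large n, the divide-and-conquer algorithm (sort by x, recurse on halves, check the dividing strip) achieves O(n log n).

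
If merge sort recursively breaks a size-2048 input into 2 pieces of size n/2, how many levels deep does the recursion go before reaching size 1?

For divide and conquer with division factor 2:

Problem sizes at each level:
Level 0: 2048
Level 1: 1024
Level 2: 512
Level 3: 256
Level 4: 128
Level 5: 64
Level 6: 32
Level 7: 16
Level 8: 8
Level 9: 4
Level 10: 2
Level 11: 1

The root is level 0 and the size-1 base case is level 11 (the tree spans levels 0 through 11, i.e. 12 levels counting the root), so the depth is the number of divisions: log_2(2048) = 11

The recursion tree depth is log_2(2048) = 11. At each level, the problem size is divided by 2, so it takes 11 divisions to reduce to a base case of size 1. The algorithm makes 2 recursive calls at each level.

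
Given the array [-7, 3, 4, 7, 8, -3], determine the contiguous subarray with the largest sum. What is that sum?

Using Kadane's algorithm on [-7, 3, 4, 7, 8, -3]:

Scanning through the array:
Position 1 (value 3): max_ending_here = 3, max_so_far = 3
Position 2 (value 4): max_ending_here = 7, max_so_far = 7
Position 3 (value 7): max_ending_here = 14, max_so_far = 14
Position 4 (value 8): max_ending_here = 22, max_so_far = 22
Position 5 (value -3): max_ending_here = 19, max_so_far = 22

Maximum subarray: [3, 4, 7, 8]
Maximum sum: 22

The maximum subarray is [3, 4, 7, 8] with sum 22. This subarray runs from index 1 to index 4.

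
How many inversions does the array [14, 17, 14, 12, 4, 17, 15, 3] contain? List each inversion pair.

Finding inversions in [14, 17, 14, 12, 4, 17, 15, 3]:

(0, 3): arr[0]=14 > arr[3]=12
(0, 4): arr[0]=14 > arr[4]=4
(0, 7): arr[0]=14 > arr[7]=3
(1, 2): arr[1]=17 > arr[2]=14
(1, 3): arr[1]=17 > arr[3]=12
(1, 4): arr[1]=17 > arr[4]=4
(1, 6): arr[1]=17 > arr[6]=15
(1, 7): arr[1]=17 > arr[7]=3
(2, 3): arr[2]=14 > arr[3]=12
(2, 4): arr[2]=14 > arr[4]=4
(2, 7): arr[2]=14 > arr[7]=3
(3, 4): arr[3]=12 > arr[4]=4
(3, 7): arr[3]=12 > arr[7]=3
(4, 7): arr[4]=4 > arr[7]=3
(5, 6): arr[5]=17 > arr[6]=15
(5, 7): arr[5]=17 > arr[7]=3
(6, 7): arr[6]=15 > arr[7]=3

Total inversions: 17

The array has 17 inversion(s): (0,3), (0,4), (0,7), (1,2), (1,3), (1,4), (1,6), (1,7), (2,3), (2,4), (2,7), (3,4), (3,7), (4,7), (5,6), (5,7), (6,7). Each pair (i,j) satisfies i < j and arr[i] > arr[j].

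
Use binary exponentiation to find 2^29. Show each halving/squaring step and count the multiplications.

Computing 2^29 by squaring (build up from 2^1; each line after the first costs one multiplication):

2^1 = 2
2^2 = (2^1)^2 = 2^2 = 4
2^3 = 2 * 2^2 = 2 * 4 = 8
2^6 = (2^3)^2 = 8^2 = 64
2^7 = 2 * 2^6 = 2 * 64 = 128
2^14 = (2^7)^2 = 128^2 = 16384
2^28 = (2^14)^2 = 16384^2 = 268435456
2^29 = 2 * 2^28 = 2 * 268435456 = 536870912

Result: 536870912
Multiplications needed: 7 (7 lines after 2^1)

2^29 = 536870912. Using exponentiation by squaring, this requires 7 multiplications. The key idea: if the exponent is even, square the half-power; if odd, multiply by the base once.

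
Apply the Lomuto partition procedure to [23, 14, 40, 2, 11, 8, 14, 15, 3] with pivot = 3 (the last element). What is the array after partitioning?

Lomuto partition with pivot = 3:

Initial array: [23, 14, 40, 2, 11, 8, 14, 15, 3]

arr[0]=23 > 3: no swap
arr[1]=14 > 3: no swap
arr[2]=40 > 3: no swap
arr[3]=2 <= 3: swap with position 0, array becomes [2, 14, 40, 23, 11, 8, 14, 15, 3]
arr[4]=11 > 3: no swap
arr[5]=8 > 3: no swap
arr[6]=14 > 3: no swap
arr[7]=15 > 3: no swap

Place pivot at position 1: [2, 3, 40, 23, 11, 8, 14, 15, 14]
Pivot position: 1

After partitioning with pivot 3, the array becomes [2, 3, 40, 23, 11, 8, 14, 15, 14]. The pivot is placed at index 1. All elements to the left of the pivot are <= 3, and all elements to the right are > 3.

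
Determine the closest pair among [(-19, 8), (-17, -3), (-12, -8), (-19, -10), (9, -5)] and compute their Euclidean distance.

Computing all pairwise distances among 5 points:

d((-19, 8), (-17, -3)) = 11.1803
d((-19, 8), (-12, -8)) = 17.4642
d((-19, 8), (-19, -10)) = 18.0
d((-19, 8), (9, -5)) = 30.8707
d((-17, -3), (-12, -8)) = 7.0711 <-- minimum
d((-17, -3), (-19, -10)) = 7.2801
d((-17, -3), (9, -5)) = 26.0768
d((-12, -8), (-19, -10)) = 7.2801
d((-12, -8), (9, -5)) = 21.2132
d((-19, -10), (9, -5)) = 28.4429

Closest pair: (-17, -3) and (-12, -8) with distance 7.0711

The closest pair is (-17, -3) and (-12, -8) with Euclidean distance 7.0711. For 5 points, brute-force pairwise comparison is shown above. For large n, the divide-and-conquer algorithm (sort by x, recurse on halves, check the dividing strip) achieves O(n log n).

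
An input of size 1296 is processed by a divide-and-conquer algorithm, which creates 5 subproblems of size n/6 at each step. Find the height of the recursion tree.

For divide and conquer with division factor 6:

Problem sizes at each level:
Level 0: 1296
Level 1: 216
Level 2: 36
Level 3: 6
Level 4: 1

The root is level 0 and the size-1 base case is level 4 (the tree spans levels 0 through 4, i.e. 5 levels counting the root), so the depth is the number of divisions: log_6(1296) = 4

The recursion tree depth is log_6(1296) = 4. At each level, the problem size is divided by 6, so it takes 4 divisions to reduce to a base case of size 1. The algorithm makes 5 recursive calls at each level.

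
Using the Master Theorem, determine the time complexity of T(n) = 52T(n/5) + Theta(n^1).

Master Theorem for T(n) = 52T(n/5) + O(n^1):

a = 52, b = 5, c = 1
log_b(a) = log_5(52) = 2.4550

Case 1: c = 1 < log_5(52) = 2.4550
T(n) = O(n^(log_5 52))

For T(n) = 52T(n/5) + O(n^1): log_5(52) = 2.4550. This is Case 1 of the Master Theorem (c < log_b(a), work dominated by leaves), giving O(n^(log_5 52)).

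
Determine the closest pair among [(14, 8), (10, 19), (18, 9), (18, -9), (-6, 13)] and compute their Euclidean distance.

Computing all pairwise distances among 5 points:

d((14, 8), (10, 19)) = 11.7047
d((14, 8), (18, 9)) = 4.1231 <-- minimum
d((14, 8), (18, -9)) = 17.4642
d((14, 8), (-6, 13)) = 20.6155
d((10, 19), (18, 9)) = 12.8062
d((10, 19), (18, -9)) = 29.1204
d((10, 19), (-6, 13)) = 17.088
d((18, 9), (18, -9)) = 18.0
d((18, 9), (-6, 13)) = 24.3311
d((18, -9), (-6, 13)) = 32.5576

Closest pair: (14, 8) and (18, 9) with distance 4.1231

The closest pair is (14, 8) and (18, 9) with Euclidean distance 4.1231. For 5 points, brute-force pairwise comparison is shown above. For large n, the divide-and-conquer algorithm (sort by x, recurse on halves, check the dividing strip) achieves O(n log n).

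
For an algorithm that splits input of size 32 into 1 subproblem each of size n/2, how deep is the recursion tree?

For divide and conquer with division factor 2:

Problem sizes at each level:
Level 0: 32
Level 1: 16
Level 2: 8
Level 3: 4
Level 4: 2
Level 5: 1

The root is level 0 and the size-1 base case is level 5 (the tree spans levels 0 through 5, i.e. 6 levels counting the root), so the depth is the number of divisions: log_2(32) = 5

The recursion tree depth is log_2(32) = 5. At each level, the problem size is divided by 2, so it takes 5 divisions to reduce to a base case of size 1. The algorithm makes 1 recursive call at each level.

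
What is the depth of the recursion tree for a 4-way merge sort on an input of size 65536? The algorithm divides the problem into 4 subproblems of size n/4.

For divide and conquer with division factor 4:

Problem sizes at each level:
Level 0: 65536
Level 1: 16384
Level 2: 4096
Level 3: 1024
Level 4: 256
Level 5: 64
Level 6: 16
Level 7: 4
Level 8: 1

The root is level 0 and the size-1 base case is level 8 (the tree spans levels 0 through 8, i.e. 9 levels counting the root), so the depth is the number of divisions: log_4(65536) = 8

The recursion tree depth is log_4(65536) = 8. At each level, the problem size is divided by 4, so it takes 8 divisions to reduce to a base case of size 1. The algorithm makes 4 recursive calls at each level.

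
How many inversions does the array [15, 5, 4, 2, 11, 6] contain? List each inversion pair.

Finding inversions in [15, 5, 4, 2, 11, 6]:

(0, 1): arr[0]=15 > arr[1]=5
(0, 2): arr[0]=15 > arr[2]=4
(0, 3): arr[0]=15 > arr[3]=2
(0, 4): arr[0]=15 > arr[4]=11
(0, 5): arr[0]=15 > arr[5]=6
(1, 2): arr[1]=5 > arr[2]=4
(1, 3): arr[1]=5 > arr[3]=2
(2, 3): arr[2]=4 > arr[3]=2
(4, 5): arr[4]=11 > arr[5]=6

Total inversions: 9

The array has 9 inversion(s): (0,1), (0,2), (0,3), (0,4), (0,5), (1,2), (1,3), (2,3), (4,5). Each pair (i,j) satisfies i < j and arr[i] > arr[j].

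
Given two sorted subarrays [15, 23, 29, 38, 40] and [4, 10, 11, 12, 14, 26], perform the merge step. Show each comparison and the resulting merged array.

Merging process:

Compare 15 vs 4: take 4 from right. Merged: [4]
Compare 15 vs 10: take 10 from right. Merged: [4, 10]
Compare 15 vs 11: take 11 from right. Merged: [4, 10, 11]
Compare 15 vs 12: take 12 from right. Merged: [4, 10, 11, 12]
Compare 15 vs 14: take 14 from right. Merged: [4, 10, 11, 12, 14]
Compare 15 vs 26: take 15 from left. Merged: [4, 10, 11, 12, 14, 15]
Compare 23 vs 26: take 23 from left. Merged: [4, 10, 11, 12, 14, 15, 23]
Compare 29 vs 26: take 26 from right. Merged: [4, 10, 11, 12, 14, 15, 23, 26]
Append remaining from left: [29, 38, 40]. Merged: [4, 10, 11, 12, 14, 15, 23, 26, 29, 38, 40]

Final merged array: [4, 10, 11, 12, 14, 15, 23, 26, 29, 38, 40]
Total comparisons: 8

The merged array is [4, 10, 11, 12, 14, 15, 23, 26, 29, 38, 40], requiring 8 comparisons. The merge step runs in O(n) time where n is the total number of elements.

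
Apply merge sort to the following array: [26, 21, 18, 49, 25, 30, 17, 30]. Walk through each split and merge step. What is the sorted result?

Merge sort trace:

Split: [26, 21, 18, 49, 25, 30, 17, 30] -> [26, 21, 18, 49] and [25, 30, 17, 30]
  Split: [26, 21, 18, 49] -> [26, 21] and [18, 49]
    Split: [26, 21] -> [26] and [21]
    Merge: [26] + [21] -> [21, 26]
    Split: [18, 49] -> [18] and [49]
    Merge: [18] + [49] -> [18, 49]
  Merge: [21, 26] + [18, 49] -> [18, 21, 26, 49]
  Split: [25, 30, 17, 30] -> [25, 30] and [17, 30]
    Split: [25, 30] -> [25] and [30]
    Merge: [25] + [30] -> [25, 30]
    Split: [17, 30] -> [17] and [30]
    Merge: [17] + [30] -> [17, 30]
  Merge: [25, 30] + [17, 30] -> [17, 25, 30, 30]
Merge: [18, 21, 26, 49] + [17, 25, 30, 30] -> [17, 18, 21, 25, 26, 30, 30, 49]

Final sorted array: [17, 18, 21, 25, 26, 30, 30, 49]

The merge sort proceeds by recursively splitting the array and merging sorted halves.
After all merges, the sorted array is [17, 18, 21, 25, 26, 30, 30, 49].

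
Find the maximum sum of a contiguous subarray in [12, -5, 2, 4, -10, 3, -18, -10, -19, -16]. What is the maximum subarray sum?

Using Kadane's algorithm on [12, -5, 2, 4, -10, 3, -18, -10, -19, -16]:

Scanning through the array:
Position 1 (value -5): max_ending_here = 7, max_so_far = 12
Position 2 (value 2): max_ending_here = 9, max_so_far = 12
Position 3 (value 4): max_ending_here = 13, max_so_far = 13
Position 4 (value -10): max_ending_here = 3, max_so_far = 13
Position 5 (value 3): max_ending_here = 6, max_so_far = 13
Position 6 (value -18): max_ending_here = -12, max_so_far = 13
Position 7 (value -10): max_ending_here = -10, max_so_far = 13
Position 8 (value -19): max_ending_here = -19, max_so_far = 13
Position 9 (value -16): max_ending_here = -16, max_so_far = 13

Maximum subarray: [12, -5, 2, 4]
Maximum sum: 13

The maximum subarray is [12, -5, 2, 4] with sum 13. This subarray runs from index 0 to index 3.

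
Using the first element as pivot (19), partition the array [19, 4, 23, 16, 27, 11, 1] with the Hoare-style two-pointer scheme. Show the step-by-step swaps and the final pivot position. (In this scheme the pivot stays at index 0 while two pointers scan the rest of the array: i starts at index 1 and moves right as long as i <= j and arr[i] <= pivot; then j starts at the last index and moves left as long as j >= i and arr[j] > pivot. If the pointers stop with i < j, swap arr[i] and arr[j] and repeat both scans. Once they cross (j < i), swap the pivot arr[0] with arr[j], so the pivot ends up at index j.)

Hoare-style two-pointer partition with pivot = 19:

Initial array: [19, 4, 23, 16, 27, 11, 1]

Pointers start at i = 1, j = 6.
i stops at index 2 (arr[2]=23 > 19), j stops at index 6 (arr[6]=1 <= 19): swap arr[2] and arr[6], array becomes [19, 4, 1, 16, 27, 11, 23]
i stops at index 4 (arr[4]=27 > 19), j stops at index 5 (arr[5]=11 <= 19): swap arr[4] and arr[5], array becomes [19, 4, 1, 16, 11, 27, 23]
i ends at 5, j ends at 4: the pointers have crossed (j < i), so scanning stops.

Swap pivot arr[0] with arr[4] to place pivot at position 4: [11, 4, 1, 16, 19, 27, 23]
Pivot position: 4

After partitioning with pivot 19, the array becomes [11, 4, 1, 16, 19, 27, 23]. The pivot is placed at index 4. All elements to the left of the pivot are <= 19, and all elements to the right are > 19.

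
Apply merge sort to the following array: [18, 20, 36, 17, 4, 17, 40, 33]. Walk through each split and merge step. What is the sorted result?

Merge sort trace:

Split: [18, 20, 36, 17, 4, 17, 40, 33] -> [18, 20, 36, 17] and [4, 17, 40, 33]
  Split: [18, 20, 36, 17] -> [18, 20] and [36, 17]
    Split: [18, 20] -> [18] and [20]
    Merge: [18] + [20] -> [18, 20]
    Split: [36, 17] -> [36] and [17]
    Merge: [36] + [17] -> [17, 36]
  Merge: [18, 20] + [17, 36] -> [17, 18, 20, 36]
  Split: [4, 17, 40, 33] -> [4, 17] and [40, 33]
    Split: [4, 17] -> [4] and [17]
    Merge: [4] + [17] -> [4, 17]
    Split: [40, 33] -> [40] and [33]
    Merge: [40] + [33] -> [33, 40]
  Merge: [4, 17] + [33, 40] -> [4, 17, 33, 40]
Merge: [17, 18, 20, 36] + [4, 17, 33, 40] -> [4, 17, 17, 18, 20, 33, 36, 40]

Final sorted array: [4, 17, 17, 18, 20, 33, 36, 40]

The merge sort proceeds by recursively splitting the array and merging sorted halves.
After all merges, the sorted array is [4, 17, 17, 18, 20, 33, 36, 40].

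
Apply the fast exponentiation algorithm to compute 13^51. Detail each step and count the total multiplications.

Computing 13^51 by squaring (build up from 13^1; each line after the first costs one multiplication):

13^1 = 13
13^2 = (13^1)^2 = 13^2 = 169
13^3 = 13 * 13^2 = 13 * 169 = 2197
13^6 = (13^3)^2 = 2197^2 = 4826809
13^12 = (13^6)^2 = 4826809^2 = 23298085122481
13^24 = (13^12)^2 = 23298085122481^2 = 542800770374370512771595361
13^25 = 13 * 13^24 = 13 * 542800770374370512771595361 = 7056410014866816666030739693
13^50 = (13^25)^2 = 7056410014866816666030739693^2 = 49792922297912707801714181535533618316401192004725734249
13^51 = 13 * 13^50 = 13 * 49792922297912707801714181535533618316401192004725734249 = 647307989872865201422284359961937038113215496061434545237

Result: 647307989872865201422284359961937038113215496061434545237
Multiplications needed: 8 (8 lines after 13^1)

13^51 = 647307989872865201422284359961937038113215496061434545237. Using exponentiation by squaring, this requires 8 multiplications. The key idea: if the exponent is even, square the half-power; if odd, multiply by the base once.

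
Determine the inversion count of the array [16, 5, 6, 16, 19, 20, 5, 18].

Finding inversions in [16, 5, 6, 16, 19, 20, 5, 18]:

(0, 1): arr[0]=16 > arr[1]=5
(0, 2): arr[0]=16 > arr[2]=6
(0, 6): arr[0]=16 > arr[6]=5
(2, 6): arr[2]=6 > arr[6]=5
(3, 6): arr[3]=16 > arr[6]=5
(4, 6): arr[4]=19 > arr[6]=5
(4, 7): arr[4]=19 > arr[7]=18
(5, 6): arr[5]=20 > arr[6]=5
(5, 7): arr[5]=20 > arr[7]=18

Total inversions: 9

The array has 9 inversion(s): (0,1), (0,2), (0,6), (2,6), (3,6), (4,6), (4,7), (5,6), (5,7). Each pair (i,j) satisfies i < j and arr[i] > arr[j].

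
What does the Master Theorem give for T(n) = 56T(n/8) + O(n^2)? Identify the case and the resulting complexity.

Master Theorem for T(n) = 56T(n/8) + O(n^2):

a = 56, b = 8, c = 2
log_b(a) = log_8(56) = 1.9358

Case 3: c = 2 > log_8(56) = 1.9358
T(n) = O(n^2) = O(n^2)

For T(n) = 56T(n/8) + O(n^2): log_8(56) = 1.9358. This is Case 3 of the Master Theorem (c > log_b(a), work dominated by root), giving O(n^2).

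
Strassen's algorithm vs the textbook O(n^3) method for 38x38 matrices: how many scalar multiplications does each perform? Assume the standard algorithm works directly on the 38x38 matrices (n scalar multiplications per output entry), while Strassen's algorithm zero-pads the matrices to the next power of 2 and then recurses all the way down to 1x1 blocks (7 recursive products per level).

Matrix multiplication for 38x38 matrices:

Strassen's algorithm requires power-of-2 dimensions. Pad 38x38 to 64x64 (next power of 2).

Standard algorithm: 38^3 = 54872 multiplications
Strassen's algorithm: 7^(log2(64)) = 7^6 = 117649 multiplications
Difference: 54872 - 117649 = -62777 (Strassen uses MORE here due to padding overhead — for small or just-over-power-of-2 n, padding can outweigh the per-level savings)

Standard: 54872 multiplications (38^3). Strassen: 117649 multiplications (7^6, after padding to 64x64). Strassen reduces 8 recursive multiplications to 7 at each level.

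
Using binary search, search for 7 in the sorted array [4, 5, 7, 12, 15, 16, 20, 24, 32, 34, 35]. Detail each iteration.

Binary search for 7 in [4, 5, 7, 12, 15, 16, 20, 24, 32, 34, 35]:

lo=0, hi=10, mid=5, arr[mid]=16 -> 16 > 7, search left half
lo=0, hi=4, mid=2, arr[mid]=7 -> Found target at index 2!

Binary search finds 7 at index 2 after 2 comparisons. The search repeatedly halves the search space by comparing with the middle element.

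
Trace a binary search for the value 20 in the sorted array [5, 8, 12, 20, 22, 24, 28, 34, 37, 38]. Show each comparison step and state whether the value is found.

Binary search for 20 in [5, 8, 12, 20, 22, 24, 28, 34, 37, 38]:

lo=0, hi=9, mid=4, arr[mid]=22 -> 22 > 20, search left half
lo=0, hi=3, mid=1, arr[mid]=8 -> 8 < 20, search right half
lo=2, hi=3, mid=2, arr[mid]=12 -> 12 < 20, search right half
lo=3, hi=3, mid=3, arr[mid]=20 -> Found target at index 3!

Binary search finds 20 at index 3 after 4 comparisons. The search repeatedly halves the search space by comparing with the middle element.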